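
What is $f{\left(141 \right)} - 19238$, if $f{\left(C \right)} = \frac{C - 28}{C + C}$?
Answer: $- \frac{5425003}{282} \approx -19238.0$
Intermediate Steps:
$f{\left(C \right)} = \frac{-28 + C}{2 C}$
$f{\left(141 \right)} - 19238 = \frac{-28 + 141}{2 \cdot 141} - 19238 = \frac{1}{2} \cdot \frac{1}{141} \cdot 113 - 19238 = \frac{113}{282} - 19238 = - \frac{5425003}{282}$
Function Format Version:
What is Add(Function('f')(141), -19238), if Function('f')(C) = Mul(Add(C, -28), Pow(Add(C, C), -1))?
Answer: Rational(-5425003, 282) ≈ -19238.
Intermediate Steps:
Function('f')(C) = Mul(Rational(1, 2), Pow(C, -1), Add(-28, C)) (Function('f')(C) = Mul(Add(-28, C), Pow(Mul(2, C), -1)) = Mul(Add(-28, C), Mul(Rational(1, 2), Pow(C, -1))) = Mul(Rational(1, 2), Pow(C, -1), Add(-28, C)))
Add(Function('f')(141), -19238) = Add(Mul(Rational(1, 2), Pow(141, -1), Add(-28, 141)), -19238) = Add(Mul(Rational(1, 2), Rational(1, 141), 113), -19238) = Add(Rational(113, 282), -19238) = Rational(-5425003, 282)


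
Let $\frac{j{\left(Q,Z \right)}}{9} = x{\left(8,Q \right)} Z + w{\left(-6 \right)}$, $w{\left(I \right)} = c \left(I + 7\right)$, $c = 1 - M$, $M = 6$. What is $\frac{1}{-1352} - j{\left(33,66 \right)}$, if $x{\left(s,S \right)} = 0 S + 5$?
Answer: $- \frac{3954601}{1352} \approx -2925.0$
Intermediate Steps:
$x{\left(s,S \right)} = 5$ ($x{\left(s,S \right)} = 0 + 5 = 5$)
$c = -5$ ($c = 1 - 6 = -5$)
$w{\left(I \right)} = -35 - 5 I$ ($w{\left(I \right)} = - 5 \left(I + 7\right) = - 5 \left(7 + I\right) = -35 - 5 I$)
$j{\left(Q,Z \right)} = -45 + 45 Z$ ($j{\left(Q,Z \right)} = 9 \left(5 Z - 5\right) = 9 \left(-5 + 5 Z\right) = -45 + 45 Z$)
$\frac{1}{-1352} - j{\left(33,66 \right)} = \frac{1}{-1352} - \left(-45 + 45 \cdot 66\right) = - \frac{1}{1352} - \left(-45 + 2970\right) = - \frac{1}{1352} - 2925 = - \frac{3954601}{1352}$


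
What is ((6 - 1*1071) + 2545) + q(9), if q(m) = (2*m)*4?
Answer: 1552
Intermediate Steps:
q(m) = 8*m
((6 - 1*1071) + 2545) + q(9) = ((6 - 1*1071) + 2545) + 8*9 = ((6 - 1071) + 2545) + 72 = (-1065 + 2545) + 72 = 1480 + 72 = 1552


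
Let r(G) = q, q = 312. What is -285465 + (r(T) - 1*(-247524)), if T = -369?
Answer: -37629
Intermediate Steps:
r(G) = 312
-285465 + (r(T) - 1*(-247524)) = -285465 + (312 - 1*(-247524)) = -285465 + (312 + 247524) = -285465 + 247836 = -37629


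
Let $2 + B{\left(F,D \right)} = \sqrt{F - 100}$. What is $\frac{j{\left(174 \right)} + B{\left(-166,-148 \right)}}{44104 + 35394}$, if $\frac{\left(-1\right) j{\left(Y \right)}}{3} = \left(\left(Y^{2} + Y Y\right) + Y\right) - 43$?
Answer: $- \frac{182051}{79498} + \frac{i \sqrt{266}}{79498} \approx -2.29 + 0.00020516 i$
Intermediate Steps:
$B{\left(F,D \right)} = -2 + \sqrt{-100 + F}$ ($B{\left(F,D \right)} = -2 + \sqrt{F - 100} = -2 + \sqrt{-100 + F}$)
$j{\left(Y \right)} = 129 - 6 Y^{2} - 3 Y$ ($j{\left(Y \right)} = - 3 \left(\left(\left(Y^{2} + Y Y\right) + Y\right) - 43\right) = - 3 \left(\left(\left(Y^{2} + Y^{2}\right) + Y\right) - 43\right) = - 3 \left(\left(2 Y^{2} + Y\right) - 43\right) = - 3 \left(\left(Y + 2 Y^{2}\right) - 43\right) = - 3 \left(-43 + Y + 2 Y^{2}\right) = 129 - 6 Y^{2} - 3 Y$)
$\frac{j{\left(174 \right)} + B{\left(-166,-148 \right)}}{44104 + 35394} = \frac{\left(129 - 6 \cdot 174^{2} - 522\right) - \left(2 - \sqrt{-100 - 166}\right)}{44104 + 35394} = \frac{\left(129 - 181656 - 522\right) - \left(2 - \sqrt{-266}\right)}{79498} = \left(\left(129 - 181656 - 522\right) - \left(2 - i \sqrt{266}\right)\right) \frac{1}{79498} = \left(-182049 - \left(2 - i \sqrt{266}\right)\right) \frac{1}{79498} = \left(-182051 + i \sqrt{266}\right) \frac{1}{79498} = - \frac{182051}{79498} + \frac{i \sqrt{266}}{79498}$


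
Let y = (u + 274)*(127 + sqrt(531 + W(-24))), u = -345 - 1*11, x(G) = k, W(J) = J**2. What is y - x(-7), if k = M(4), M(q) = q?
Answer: -10418 - 246*sqrt(123) ≈ -13146.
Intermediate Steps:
k = 4
x(G) = 4
u = -356 (u = -345 - 11 = -356)
y = -10414 - 246*sqrt(123) (y = (-356 + 274)*(127 + sqrt(531 + (-24)**2)) = -82*(127 + sqrt(531 + 576)) = -82*(127 + sqrt(1107)) = -82*(127 + 3*sqrt(123)) = -10414 - 246*sqrt(123) ≈ -13142.)
y - x(-7) = (-10414 - 246*sqrt(123)) - 1*4 = (-10414 - 246*sqrt(123)) - 4 = -10418 - 246*sqrt(123)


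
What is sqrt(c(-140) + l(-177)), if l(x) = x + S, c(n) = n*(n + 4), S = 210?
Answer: sqrt(19073) ≈ 138.10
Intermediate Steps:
c(n) = n*(4 + n)
l(x) = 210 + x (l(x) = x + 210 = 210 + x)
sqrt(c(-140) + l(-177)) = sqrt(-140*(4 - 140) + (210 - 177)) = sqrt(-140*(-136) + 33) = sqrt(19040 + 33) = sqrt(19073)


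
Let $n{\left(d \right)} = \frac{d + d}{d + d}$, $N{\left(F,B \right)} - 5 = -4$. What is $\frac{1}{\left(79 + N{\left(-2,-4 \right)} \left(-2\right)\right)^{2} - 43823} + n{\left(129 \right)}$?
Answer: $\frac{37893}{37894} \approx 0.99997$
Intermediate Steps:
$N{\left(F,B \right)} = 1$ ($N{\left(F,B \right)} = 5 - 4 = 1$)
$n{\left(d \right)} = 1$ ($n{\left(d \right)} = \frac{2 d}{2 d} = 2 d \frac{1}{2 d} = 1$)
$\frac{1}{\left(79 + N{\left(-2,-4 \right)} \left(-2\right)\right)^{2} - 43823} + n{\left(129 \right)} = \frac{1}{\left(79 + 1 \left(-2\right)\right)^{2} - 43823} + 1 = \frac{1}{\left(79 - 2\right)^{2} - 43823} + 1 = \frac{1}{77^{2} - 43823} + 1 = \frac{1}{5929 - 43823} + 1 = \frac{1}{-37894} + 1 = - \frac{1}{37894} + 1 = \frac{37893}{37894}$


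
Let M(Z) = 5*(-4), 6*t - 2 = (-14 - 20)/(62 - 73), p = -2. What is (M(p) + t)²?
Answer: 399424/1089 ≈ 366.78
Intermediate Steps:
t = 28/33 (t = ⅓ + ((-14 - 20)/(62 - 73))/6 = ⅓ + (-34/(-11))/6 = ⅓ + (-34*(-1/11))/6 = ⅓ + (⅙)*(34/11) = ⅓ + 17/33 = 28/33 ≈ 0.84848)
M(Z) = -20
(M(p) + t)² = (-20 + 28/33)² = (-632/33)² = 399424/1089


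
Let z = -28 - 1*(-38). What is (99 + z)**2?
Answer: 11881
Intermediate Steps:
z = 10 (z = -28 + 38 = 10)
(99 + z)**2 = (99 + 10)**2 = 109**2 = 11881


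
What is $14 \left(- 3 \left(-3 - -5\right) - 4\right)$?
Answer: $-140$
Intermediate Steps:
$14 \left(- 3 \left(-3 - -5\right) - 4\right) = 14 \left(- 3 \left(-3 + 5\right) - 4\right) = 14 \left(\left(-3\right) 2 - 4\right) = 14 \left(-6 - 4\right) = 14 \left(-10\right) = -140$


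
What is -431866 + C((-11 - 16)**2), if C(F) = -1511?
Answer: -433377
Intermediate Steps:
-431866 + C((-11 - 16)**2) = -431866 - 1511 = -433377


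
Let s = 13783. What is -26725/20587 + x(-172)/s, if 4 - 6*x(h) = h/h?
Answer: -105240109/81071606 ≈ -1.2981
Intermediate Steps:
x(h) = ½ (x(h) = ⅔ - h/(6*h) = ⅔ - ⅙*1 = ⅔ - ⅙ = ½)
-26725/20587 + x(-172)/s = -26725/20587 + (½)/13783 = -26725*1/20587 + (½)*(1/13783) = -26725/20587 + 1/27566 = -105240109/81071606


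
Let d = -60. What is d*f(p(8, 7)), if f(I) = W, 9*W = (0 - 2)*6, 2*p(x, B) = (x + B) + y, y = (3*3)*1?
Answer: 80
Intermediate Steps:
y = 9 (y = 9*1 = 9)
p(x, B) = 9/2 + B/2 + x/2 (p(x, B) = ((x + B) + 9)/2 = ((B + x) + 9)/2 = (9 + B + x)/2 = 9/2 + B/2 + x/2)
W = -4/3 (W = ((0 - 2)*6)/9 = (-2*6)/9 = (1/9)*(-12) = -4/3 ≈ -1.3333)
f(I) = -4/3
d*f(p(8, 7)) = -60*(-4/3) = 80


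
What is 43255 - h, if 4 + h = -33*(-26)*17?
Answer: 28673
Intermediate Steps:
h = 14582 (h = -4 - 33*(-26)*17 = -4 + 858*17 = -4 + 14586 = 14582)
43255 - h = 43255 - 1*14582 = 43255 - 14582 = 28673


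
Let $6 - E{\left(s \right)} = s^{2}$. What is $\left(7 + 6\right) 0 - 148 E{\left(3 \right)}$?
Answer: $444$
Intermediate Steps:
$E{\left(s \right)} = 6 - s^{2}$
$\left(7 + 6\right) 0 - 148 E{\left(3 \right)} = \left(7 + 6\right) 0 - 148 \left(6 - 3^{2}\right) = 13 \cdot 0 - 148 \left(6 - 9\right) = 0 - 148 \left(6 - 9\right) = 0 - -444 = 0 + 444 = 444$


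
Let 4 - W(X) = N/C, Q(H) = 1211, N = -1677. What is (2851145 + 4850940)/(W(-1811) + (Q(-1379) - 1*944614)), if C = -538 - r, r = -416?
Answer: -187930874/23019271 ≈ -8.1641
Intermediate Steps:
C = -122 (C = -538 - 1*(-416) = -538 + 416 = -122)
W(X) = -1189/122 (W(X) = 4 - (-1677)/(-122) = 4 - (-1677)*(-1)/122 = 4 - 1*1677/122 = 4 - 1677/122 = -1189/122)
(2851145 + 4850940)/(W(-1811) + (Q(-1379) - 1*944614)) = (2851145 + 4850940)/(-1189/122 + (1211 - 1*944614)) = 7702085/(-1189/122 + (1211 - 944614)) = 7702085/(-1189/122 - 943403) = 7702085/(-115096355/122) = 7702085*(-122/115096355) = -187930874/23019271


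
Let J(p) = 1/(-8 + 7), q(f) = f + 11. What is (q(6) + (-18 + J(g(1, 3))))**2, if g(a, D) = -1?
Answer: 4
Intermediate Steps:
q(f) = 11 + f
J(p) = -1 (J(p) = 1/(-1) = -1)
(q(6) + (-18 + J(g(1, 3))))**2 = ((11 + 6) + (-18 - 1))**2 = (17 - 19)**2 = (-2)**2 = 4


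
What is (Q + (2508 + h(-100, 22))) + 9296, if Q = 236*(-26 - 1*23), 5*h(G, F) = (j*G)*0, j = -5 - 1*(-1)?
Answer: 240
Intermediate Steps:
j = -4 (j = -5 + 1 = -4)
h(G, F) = 0 (h(G, F) = (-4*G*0)/5 = (⅕)*0 = 0)
Q = -11564 (Q = 236*(-26 - 23) = 236*(-49) = -11564)
(Q + (2508 + h(-100, 22))) + 9296 = (-11564 + (2508 + 0)) + 9296 = (-11564 + 2508) + 9296 = -9056 + 9296 = 240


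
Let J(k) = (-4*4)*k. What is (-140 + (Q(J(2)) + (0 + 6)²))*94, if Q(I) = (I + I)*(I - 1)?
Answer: 188752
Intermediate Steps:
J(k) = -16*k
Q(I) = 2*I*(-1 + I) (Q(I) = (2*I)*(-1 + I) = 2*I*(-1 + I))
(-140 + (Q(J(2)) + (0 + 6)²))*94 = (-140 + (2*(-16*2)*(-1 - 16*2) + (0 + 6)²))*94 = (-140 + (2*(-32)*(-1 - 32) + 6²))*94 = (-140 + (2*(-32)*(-33) + 36))*94 = (-140 + (2112 + 36))*94 = (-140 + 2148)*94 = 2008*94 = 188752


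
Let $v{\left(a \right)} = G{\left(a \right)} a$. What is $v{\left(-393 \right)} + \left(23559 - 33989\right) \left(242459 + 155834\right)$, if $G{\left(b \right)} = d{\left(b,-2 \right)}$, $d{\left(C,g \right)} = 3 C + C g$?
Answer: $-4154041541$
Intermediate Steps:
$G{\left(b \right)} = b$ ($G{\left(b \right)} = b \left(3 - 2\right) = b 1 = b$)
$v{\left(a \right)} = a^{2}$ ($v{\left(a \right)} = a a = a^{2}$)
$v{\left(-393 \right)} + \left(23559 - 33989\right) \left(242459 + 155834\right) = \left(-393\right)^{2} + \left(23559 - 33989\right) \left(242459 + 155834\right) = 154449 - 4154195990 = -4154041541$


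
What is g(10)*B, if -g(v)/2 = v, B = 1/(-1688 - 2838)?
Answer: 10/2263 ≈ 0.0044189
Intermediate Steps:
B = -1/4526 (B = 1/(-4526) = -1/4526 ≈ -0.00022095)
g(v) = -2*v
g(10)*B = -2*10*(-1/4526) = -20*(-1/4526) = 10/2263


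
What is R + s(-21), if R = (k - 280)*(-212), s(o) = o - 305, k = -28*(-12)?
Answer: -12198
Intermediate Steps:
k = 336
s(o) = -305 + o
R = -11872 (R = (336 - 280)*(-212) = 56*(-212) = -11872)
R + s(-21) = -11872 + (-305 - 21) = -11872 - 326 = -12198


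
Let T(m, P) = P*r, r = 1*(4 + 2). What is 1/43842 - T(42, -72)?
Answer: 18939745/43842 ≈ 432.00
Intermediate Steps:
r = 6 (r = 1*6 = 6)
T(m, P) = 6*P (T(m, P) = P*6 = 6*P)
1/43842 - T(42, -72) = 1/43842 - 6*(-72) = 1/43842 - 1*(-432) = 1/43842 + 432 = 18939745/43842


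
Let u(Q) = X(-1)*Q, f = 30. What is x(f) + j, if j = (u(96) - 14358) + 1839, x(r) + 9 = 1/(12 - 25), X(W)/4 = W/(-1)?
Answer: -157873/13 ≈ -12144.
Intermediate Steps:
X(W) = -4*W (X(W) = 4*(W/(-1)) = 4*(W*(-1)) = 4*(-W) = -4*W)
x(r) = -118/13 (x(r) = -9 + 1/(12 - 25) = -9 + 1/(-13) = -9 - 1/13 = -118/13)
u(Q) = 4*Q (u(Q) = (-4*(-1))*Q = 4*Q)
j = -12135 (j = (4*96 - 14358) + 1839 = (384 - 14358) + 1839 = -13974 + 1839 = -12135)
x(f) + j = -118/13 - 12135 = -157873/13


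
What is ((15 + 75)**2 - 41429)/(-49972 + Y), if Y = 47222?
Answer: 33329/2750 ≈ 12.120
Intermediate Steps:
((15 + 75)**2 - 41429)/(-49972 + Y) = ((15 + 75)**2 - 41429)/(-49972 + 47222) = (90**2 - 41429)/(-2750) = (8100 - 41429)*(-1/2750) = -33329*(-1/2750) = 33329/2750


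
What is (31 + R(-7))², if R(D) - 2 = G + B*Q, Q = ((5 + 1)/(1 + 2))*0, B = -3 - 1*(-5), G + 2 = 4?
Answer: 1225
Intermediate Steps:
G = 2 (G = -2 + 4 = 2)
B = 2 (B = -3 + 5 = 2)
Q = 0 (Q = (6/3)*0 = (6*(⅓))*0 = 2*0 = 0)
R(D) = 4 (R(D) = 2 + (2 + 2*0) = 2 + (2 + 0) = 2 + 2 = 4)
(31 + R(-7))² = (31 + 4)² = 35² = 1225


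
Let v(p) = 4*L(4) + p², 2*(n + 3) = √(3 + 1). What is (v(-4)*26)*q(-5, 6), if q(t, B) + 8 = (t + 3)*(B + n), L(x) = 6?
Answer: -16640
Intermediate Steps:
n = -2 (n = -3 + √(3 + 1)/2 = -3 + √4/2 = -3 + (½)*2 = -3 + 1 = -2)
q(t, B) = -8 + (-2 + B)*(3 + t) (q(t, B) = -8 + (t + 3)*(B - 2) = -8 + (3 + t)*(-2 + B) = -8 + (-2 + B)*(3 + t))
v(p) = 24 + p² (v(p) = 4*6 + p² = 24 + p²)
(v(-4)*26)*q(-5, 6) = ((24 + (-4)²)*26)*(-14 - 2*(-5) + 3*6 + 6*(-5)) = ((24 + 16)*26)*(-14 + 10 + 18 - 30) = (40*26)*(-16) = 1040*(-16) = -16640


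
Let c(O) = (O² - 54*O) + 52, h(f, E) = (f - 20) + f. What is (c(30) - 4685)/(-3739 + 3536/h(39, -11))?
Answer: 155237/106663 ≈ 1.4554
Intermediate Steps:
h(f, E) = -20 + 2*f (h(f, E) = (-20 + f) + f = -20 + 2*f)
c(O) = 52 + O² - 54*O
(c(30) - 4685)/(-3739 + 3536/h(39, -11)) = ((52 + 30² - 54*30) - 4685)/(-3739 + 3536/(-20 + 2*39)) = ((52 + 900 - 1620) - 4685)/(-3739 + 3536/(-20 + 78)) = (-668 - 4685)/(-3739 + 3536/58) = -5353/(-3739 + 3536*(1/58)) = -5353/(-3739 + 1768/29) = -5353/(-106663/29) = -5353*(-29/106663) = 155237/106663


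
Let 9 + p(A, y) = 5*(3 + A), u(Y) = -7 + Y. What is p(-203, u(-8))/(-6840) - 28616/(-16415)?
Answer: 173303/91656 ≈ 1.8908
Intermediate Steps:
p(A, y) = 6 + 5*A (p(A, y) = -9 + 5*(3 + A) = -9 + (15 + 5*A) = 6 + 5*A)
p(-203, u(-8))/(-6840) - 28616/(-16415) = (6 + 5*(-203))/(-6840) - 28616/(-16415) = (6 - 1015)*(-1/6840) - 28616*(-1/16415) = -1009*(-1/6840) + 584/335 = 1009/6840 + 584/335 = 173303/91656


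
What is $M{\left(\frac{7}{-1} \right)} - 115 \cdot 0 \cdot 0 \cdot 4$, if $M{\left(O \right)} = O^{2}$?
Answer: $49$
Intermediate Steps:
$M{\left(\frac{7}{-1} \right)} - 115 \cdot 0 \cdot 0 \cdot 4 = \left(\frac{7}{-1}\right)^{2} - 115 \cdot 0 \cdot 0 \cdot 4 = \left(7 \left(-1\right)\right)^{2} - 115 \cdot 0 \cdot 0 = \left(-7\right)^{2} - 0 = 49 + 0 = 49$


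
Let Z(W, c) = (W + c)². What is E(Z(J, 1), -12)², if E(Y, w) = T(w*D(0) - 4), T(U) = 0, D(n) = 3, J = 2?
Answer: 0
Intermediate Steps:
E(Y, w) = 0
E(Z(J, 1), -12)² = 0² = 0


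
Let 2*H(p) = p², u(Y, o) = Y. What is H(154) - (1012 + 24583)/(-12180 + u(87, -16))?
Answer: 143424389/12093 ≈ 11860.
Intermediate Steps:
H(p) = p²/2
H(154) - (1012 + 24583)/(-12180 + u(87, -16)) = (½)*154² - (1012 + 24583)/(-12180 + 87) = (½)*23716 - 25595/(-12093) = 11858 - 25595*(-1)/12093 = 11858 - 1*(-25595/12093) = 11858 + 25595/12093 = 143424389/12093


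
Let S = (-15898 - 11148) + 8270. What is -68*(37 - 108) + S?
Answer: -13948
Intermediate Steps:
S = -18776 (S = -27046 + 8270 = -18776)
-68*(37 - 108) + S = -68*(37 - 108) - 18776 = -68*(-71) - 18776 = 4828 - 18776 = -13948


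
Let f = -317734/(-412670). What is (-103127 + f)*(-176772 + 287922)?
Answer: -473022181571940/41267 ≈ -1.1462e+10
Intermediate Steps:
f = 158867/206335 (f = -317734*(-1/412670) = 158867/206335 ≈ 0.76995)
(-103127 + f)*(-176772 + 287922) = (-103127 + 158867/206335)*(-176772 + 287922) = -21278550678/206335*111150 = -473022181571940/41267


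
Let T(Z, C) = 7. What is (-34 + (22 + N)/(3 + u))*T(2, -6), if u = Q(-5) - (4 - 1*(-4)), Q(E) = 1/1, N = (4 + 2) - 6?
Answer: -553/2 ≈ -276.50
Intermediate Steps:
N = 0 (N = 6 - 6 = 0)
Q(E) = 1
u = -7 (u = 1 - (4 - 1*(-4)) = 1 - (4 + 4) = 1 - 1*8 = 1 - 8 = -7)
(-34 + (22 + N)/(3 + u))*T(2, -6) = (-34 + (22 + 0)/(3 - 7))*7 = (-34 + 22/(-4))*7 = (-34 + 22*(-1/4))*7 = (-34 - 11/2)*7 = -79/2*7 = -553/2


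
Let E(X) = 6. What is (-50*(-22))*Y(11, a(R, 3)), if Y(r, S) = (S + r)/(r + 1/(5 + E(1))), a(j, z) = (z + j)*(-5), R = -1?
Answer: 6050/61 ≈ 99.180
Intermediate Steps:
a(j, z) = -5*j - 5*z (a(j, z) = (j + z)*(-5) = -5*j - 5*z)
Y(r, S) = (S + r)/(1/11 + r) (Y(r, S) = (S + r)/(r + 1/(5 + 6)) = (S + r)/(r + 1/11) = (S + r)/(1/11 + r))
(-50*(-22))*Y(11, a(R, 3)) = (-50*(-22))*(11*((-5*(-1) - 5*3) + 11)/(1 + 11*11)) = 1100*(11*((5 - 15) + 11)/(1 + 121)) = 1100*(11*(-10 + 11)/122) = 1100*(11*(1/122)*1) = 1100*(11/122) = 6050/61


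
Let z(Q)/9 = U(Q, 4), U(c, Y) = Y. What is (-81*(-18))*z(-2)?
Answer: 52488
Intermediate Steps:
z(Q) = 36 (z(Q) = 9*4 = 36)
(-81*(-18))*z(-2) = -81*(-18)*36 = 1458*36 = 52488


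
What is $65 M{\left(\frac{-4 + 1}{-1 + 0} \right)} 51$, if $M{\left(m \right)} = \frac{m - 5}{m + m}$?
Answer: $-1105$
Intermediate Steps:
$M{\left(m \right)} = \frac{-5 + m}{2 m}$
$65 M{\left(\frac{-4 + 1}{-1 + 0} \right)} 51 = 65 \frac{-5 + \frac{-4 + 1}{-1 + 0}}{2 \frac{-4 + 1}{-1 + 0}} \cdot 51 = 65 \frac{-5 - \frac{3}{-1}}{2 \left(- \frac{3}{-1}\right)} 51 = 65 \frac{-5 - -3}{2 \left(\left(-3\right) \left(-1\right)\right)} 51 = 65 \frac{-5 + 3}{2 \cdot 3} \cdot 51 = 65 \cdot \frac{1}{2} \cdot \frac{1}{3} \left(-2\right) 51 = 65 \left(- \frac{1}{3}\right) 51 = \left(- \frac{65}{3}\right) 51 = -1105$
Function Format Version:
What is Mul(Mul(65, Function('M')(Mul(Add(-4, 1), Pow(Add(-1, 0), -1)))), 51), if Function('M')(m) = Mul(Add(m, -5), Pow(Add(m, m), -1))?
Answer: -1105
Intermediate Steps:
Function('M')(m) = Mul(Rational(1, 2), Pow(m, -1), Add(-5, m)) (Function('M')(m) = Mul(Add(-5, m), Pow(Mul(2, m), -1)) = Mul(Add(-5, m), Mul(Rational(1, 2), Pow(m, -1))) = Mul(Rational(1, 2), Pow(m, -1), Add(-5, m)))
Mul(Mul(65, Function('M')(Mul(Add(-4, 1), Pow(Add(-1, 0), -1)))), 51) = Mul(Mul(65, Mul(Rational(1, 2), Pow(Mul(Add(-4, 1), Pow(Add(-1, 0), -1)), -1), Add(-5, Mul(Add(-4, 1), Pow(Add(-1, 0), -1))))), 51) = Mul(Mul(65, Mul(Rational(1, 2), Pow(Mul(-3, Pow(-1, -1)), -1), Add(-5, Mul(-3, Pow(-1, -1))))), 51) = Mul(Mul(65, Mul(Rational(1, 2), Pow(Mul(-3, -1), -1), Add(-5, Mul(-3, -1)))), 51) = Mul(Mul(65, Mul(Rational(1, 2), Pow(3, -1), Add(-5, 3))), 51) = Mul(Mul(65, Mul(Rational(1, 2), Rational(1, 3), -2)), 51) = Mul(Mul(65, Rational(-1, 3)), 51) = Mul(Rational(-65, 3), 51) = -1105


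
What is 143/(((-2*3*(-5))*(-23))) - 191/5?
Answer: -26501/690 ≈ -38.407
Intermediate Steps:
143/(((-2*3*(-5))*(-23))) - 191/5 = 143/((-6*(-5)*(-23))) - 191*⅕ = 143/((30*(-23))) - 191/5 = 143/(-690) - 191/5 = 143*(-1/690) - 191/5 = -143/690 - 191/5 = -26501/690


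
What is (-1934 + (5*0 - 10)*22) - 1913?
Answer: -4067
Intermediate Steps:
(-1934 + (5*0 - 10)*22) - 1913 = (-1934 + (0 - 10)*22) - 1913 = (-1934 - 10*22) - 1913 = (-1934 - 220) - 1913 = -2154 - 1913 = -4067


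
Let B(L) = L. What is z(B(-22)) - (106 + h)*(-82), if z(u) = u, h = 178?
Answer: 23266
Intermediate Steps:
z(B(-22)) - (106 + h)*(-82) = -22 - (106 + 178)*(-82) = -22 - 284*(-82) = -22 - 1*(-23288) = -22 + 23288 = 23266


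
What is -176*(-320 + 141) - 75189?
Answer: -43685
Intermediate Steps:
-176*(-320 + 141) - 75189 = -176*(-179) - 75189 = 31504 - 75189 = -43685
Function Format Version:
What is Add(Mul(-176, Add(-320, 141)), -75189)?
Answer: -43685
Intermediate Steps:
Add(Mul(-176, Add(-320, 141)), -75189) = Add(Mul(-176, -179), -75189) = Add(31504, -75189) = -43685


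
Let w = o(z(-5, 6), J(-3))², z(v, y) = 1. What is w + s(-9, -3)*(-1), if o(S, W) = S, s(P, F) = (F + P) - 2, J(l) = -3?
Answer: 15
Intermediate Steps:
s(P, F) = -2 + F + P
w = 1 (w = 1² = 1)
w + s(-9, -3)*(-1) = 1 + (-2 - 3 - 9)*(-1) = 1 - 14*(-1) = 1 + 14 = 15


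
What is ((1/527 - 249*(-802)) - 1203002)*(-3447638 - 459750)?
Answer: 2065997047337316/527 ≈ 3.9203e+12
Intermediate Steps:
((1/527 - 249*(-802)) - 1203002)*(-3447638 - 459750) = ((1/527 + 199698) - 1203002)*(-3907388) = (105240847/527 - 1203002)*(-3907388) = -528741207/527*(-3907388) = 2065997047337316/527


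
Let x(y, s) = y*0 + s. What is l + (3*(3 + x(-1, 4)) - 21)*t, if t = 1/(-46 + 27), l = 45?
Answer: 45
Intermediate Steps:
x(y, s) = s (x(y, s) = 0 + s = s)
t = -1/19 (t = 1/(-19) = -1/19 ≈ -0.052632)
l + (3*(3 + x(-1, 4)) - 21)*t = 45 + (3*(3 + 4) - 21)*(-1/19) = 45 + (3*7 - 21)*(-1/19) = 45 + (21 - 21)*(-1/19) = 45 + 0*(-1/19) = 45 + 0 = 45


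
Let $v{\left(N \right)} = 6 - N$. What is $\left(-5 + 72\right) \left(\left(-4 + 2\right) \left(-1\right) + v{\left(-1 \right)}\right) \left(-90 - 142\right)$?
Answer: $-139896$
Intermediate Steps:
$\left(-5 + 72\right) \left(\left(-4 + 2\right) \left(-1\right) + v{\left(-1 \right)}\right) \left(-90 - 142\right) = \left(-5 + 72\right) \left(\left(-4 + 2\right) \left(-1\right) + \left(6 - -1\right)\right) \left(-90 - 142\right) = 67 \left(\left(-2\right) \left(-1\right) + \left(6 + 1\right)\right) \left(-232\right) = 67 \left(2 + 7\right) \left(-232\right) = 67 \cdot 9 \left(-232\right) = 603 \left(-232\right) = -139896$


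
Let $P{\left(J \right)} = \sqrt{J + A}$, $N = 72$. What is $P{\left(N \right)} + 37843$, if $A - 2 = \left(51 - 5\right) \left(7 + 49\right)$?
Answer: $37843 + 5 \sqrt{106} \approx 37895.0$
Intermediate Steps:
$A = 2578$ ($A = 2 + \left(51 - 5\right) \left(7 + 49\right) = 2 + 46 \cdot 56 = 2 + 2576 = 2578$)
$P{\left(J \right)} = \sqrt{2578 + J}$ ($P{\left(J \right)} = \sqrt{J + 2578} = \sqrt{2578 + J}$)
$P{\left(N \right)} + 37843 = \sqrt{2578 + 72} + 37843 = \sqrt{2650} + 37843 = 5 \sqrt{106} + 37843 = 37843 + 5 \sqrt{106}$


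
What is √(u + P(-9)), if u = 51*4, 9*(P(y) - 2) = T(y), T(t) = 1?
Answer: √1855/3 ≈ 14.357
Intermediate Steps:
P(y) = 19/9 (P(y) = 2 + (⅑)*1 = 2 + ⅑ = 19/9)
u = 204
√(u + P(-9)) = √(204 + 19/9) = √(1855/9) = √1855/3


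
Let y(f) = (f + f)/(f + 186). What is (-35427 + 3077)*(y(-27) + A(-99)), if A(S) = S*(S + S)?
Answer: -33608026800/53 ≈ -6.3411e+8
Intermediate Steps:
A(S) = 2*S² (A(S) = S*(2*S) = 2*S²)
y(f) = 2*f/(186 + f) (y(f) = (2*f)/(186 + f) = 2*f/(186 + f))
(-35427 + 3077)*(y(-27) + A(-99)) = (-35427 + 3077)*(2*(-27)/(186 - 27) + 2*(-99)²) = -32350*(2*(-27)/159 + 2*9801) = -32350*(2*(-27)*(1/159) + 19602) = -32350*(-18/53 + 19602) = -32350*1038888/53 = -33608026800/53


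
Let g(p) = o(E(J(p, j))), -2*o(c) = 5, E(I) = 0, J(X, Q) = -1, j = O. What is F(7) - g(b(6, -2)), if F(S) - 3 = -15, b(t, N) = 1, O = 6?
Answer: -19/2 ≈ -9.5000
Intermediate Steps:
j = 6
F(S) = -12 (F(S) = 3 - 15 = -12)
o(c) = -5/2 (o(c) = -½*5 = -5/2)
g(p) = -5/2
F(7) - g(b(6, -2)) = -12 - 1*(-5/2) = -12 + 5/2 = -19/2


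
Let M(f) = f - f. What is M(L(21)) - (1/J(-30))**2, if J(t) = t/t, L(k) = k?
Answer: -1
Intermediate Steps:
M(f) = 0
J(t) = 1
M(L(21)) - (1/J(-30))**2 = 0 - (1/1)**2 = 0 - 1*1**2 = 0 - 1*1 = 0 - 1 = -1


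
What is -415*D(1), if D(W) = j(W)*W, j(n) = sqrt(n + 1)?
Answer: -415*sqrt(2) ≈ -586.90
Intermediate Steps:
j(n) = sqrt(1 + n)
D(W) = W*sqrt(1 + W) (D(W) = sqrt(1 + W)*W = W*sqrt(1 + W))
-415*D(1) = -415*sqrt(1 + 1) = -415*sqrt(2)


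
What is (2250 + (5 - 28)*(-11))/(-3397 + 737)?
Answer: -2503/2660 ≈ -0.94098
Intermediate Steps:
(2250 + (5 - 28)*(-11))/(-3397 + 737) = (2250 - 23*(-11))/(-2660) = (2250 + 253)*(-1/2660) = 2503*(-1/2660) = -2503/2660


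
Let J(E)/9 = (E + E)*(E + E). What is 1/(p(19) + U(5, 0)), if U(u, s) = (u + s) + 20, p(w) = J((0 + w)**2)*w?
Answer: 1/89139589 ≈ 1.1218e-8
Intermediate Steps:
J(E) = 36*E**2 (J(E) = 9*((E + E)*(E + E)) = 9*((2*E)*(2*E)) = 9*(4*E**2) = 36*E**2)
p(w) = 36*w**5 (p(w) = (36*((0 + w)**2)**2)*w = (36*(w**2)**2)*w = (36*w**4)*w = 36*w**5)
U(u, s) = 20 + s + u (U(u, s) = (s + u) + 20 = 20 + s + u)
1/(p(19) + U(5, 0)) = 1/(36*19**5 + (20 + 0 + 5)) = 1/(36*2476099 + 25) = 1/(89139564 + 25) = 1/89139589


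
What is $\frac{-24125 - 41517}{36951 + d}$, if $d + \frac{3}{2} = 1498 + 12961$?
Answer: $- \frac{131284}{102817} \approx -1.2769$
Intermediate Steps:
$d = \frac{28915}{2}$ ($d = - \frac{3}{2} + \left(1498 + 12961\right) = - \frac{3}{2} + 14459 = \frac{28915}{2} \approx 14458.0$)
$\frac{-24125 - 41517}{36951 + d} = \frac{-24125 - 41517}{36951 + \frac{28915}{2}} = - \frac{65642}{\frac{102817}{2}} = \left(-65642\right) \frac{2}{102817} = - \frac{131284}{102817}$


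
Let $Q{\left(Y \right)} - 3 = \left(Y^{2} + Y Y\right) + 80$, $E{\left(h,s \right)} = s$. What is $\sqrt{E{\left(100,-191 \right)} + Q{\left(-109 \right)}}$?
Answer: $\sqrt{23654} \approx 153.8$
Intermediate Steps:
$Q{\left(Y \right)} = 83 + 2 Y^{2}$ ($Q{\left(Y \right)} = 3 + \left(\left(Y^{2} + Y Y\right) + 80\right) = 3 + \left(\left(Y^{2} + Y^{2}\right) + 80\right) = 3 + \left(2 Y^{2} + 80\right) = 3 + \left(80 + 2 Y^{2}\right) = 83 + 2 Y^{2}$)
$\sqrt{E{\left(100,-191 \right)} + Q{\left(-109 \right)}} = \sqrt{-191 + \left(83 + 2 \left(-109\right)^{2}\right)} = \sqrt{-191 + \left(83 + 2 \cdot 11881\right)} = \sqrt{-191 + \left(83 + 23762\right)} = \sqrt{-191 + 23845} = \sqrt{23654}$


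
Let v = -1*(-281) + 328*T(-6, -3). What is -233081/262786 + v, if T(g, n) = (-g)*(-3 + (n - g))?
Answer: 73609785/262786 ≈ 280.11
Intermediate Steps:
T(g, n) = -g*(-3 + n - g) (T(g, n) = (-g)*(-3 + n - g) = -g*(-3 + n - g))
v = 281 (v = -1*(-281) + 328*(-6*(3 - 6 - 1*(-3))) = 281 + 328*(-6*(3 - 6 + 3)) = 281 + 328*(-6*0) = 281 + 328*0 = 281 + 0 = 281)
-233081/262786 + v = -233081/262786 + 281 = 73609785/262786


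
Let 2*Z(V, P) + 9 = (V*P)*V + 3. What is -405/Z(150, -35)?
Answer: 135/131251 ≈ 0.0010286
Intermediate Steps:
Z(V, P) = -3 + P*V²/2 (Z(V, P) = -9/2 + ((V*P)*V + 3)/2 = -9/2 + ((P*V)*V + 3)/2 = -9/2 + (P*V² + 3)/2 = -9/2 + (3 + P*V²)/2 = -9/2 + (3/2 + P*V²/2) = -3 + P*V²/2)
-405/Z(150, -35) = -405/(-3 + (½)*(-35)*150²) = -405/(-3 + (½)*(-35)*22500) = -405/(-3 - 393750) = -405/(-393753) = -405*(-1/393753) = 135/131251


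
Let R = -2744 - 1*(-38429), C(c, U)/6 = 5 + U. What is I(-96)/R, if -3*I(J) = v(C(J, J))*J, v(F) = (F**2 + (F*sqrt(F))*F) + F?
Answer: 48832/183 + 81536*I*sqrt(546)/305 ≈ 266.84 + 6246.6*I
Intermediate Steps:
C(c, U) = 30 + 6*U (C(c, U) = 6*(5 + U) = 30 + 6*U)
R = 35685 (R = -2744 + 38429 = 35685)
v(F) = F + F**2 + F**(5/2) (v(F) = (F**2 + F**(3/2)*F) + F = (F**2 + F**(5/2)) + F = F + F**2 + F**(5/2))
I(J) = -J*(30 + (30 + 6*J)**2 + (30 + 6*J)**(5/2) + 6*J)/3 (I(J) = -((30 + 6*J) + (30 + 6*J)**2 + (30 + 6*J)**(5/2))*J/3 = -(30 + (30 + 6*J)**2 + (30 + 6*J)**(5/2) + 6*J)*J/3 = -J*(30 + (30 + 6*J)**2 + (30 + 6*J)**(5/2) + 6*J)/3)
I(-96)/R = -2*(-96)*(5 - 96 + 6*(5 - 96)**2 + 6*sqrt(6)*(5 - 96)**(5/2))/35685 = -2*(-96)*(5 - 96 + 6*(-91)**2 + 6*sqrt(6)*(-91)**(5/2))*(1/35685) = -2*(-96)*(5 - 96 + 6*8281 + 6*sqrt(6)*(8281*I*sqrt(91)))*(1/35685) = -2*(-96)*(5 - 96 + 49686 + 49686*I*sqrt(546))*(1/35685) = -2*(-96)*(49595 + 49686*I*sqrt(546))*(1/35685) = (9522240 + 9539712*I*sqrt(546))*(1/35685) = 48832/183 + 81536*I*sqrt(546)/305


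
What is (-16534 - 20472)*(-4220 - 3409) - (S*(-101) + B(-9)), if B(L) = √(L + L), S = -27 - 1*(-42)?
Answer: 282320289 - 3*I*√2 ≈ 2.8232e+8 - 4.2426*I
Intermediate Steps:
S = 15 (S = -27 + 42 = 15)
B(L) = √2*√L (B(L) = √(2*L) = √2*√L)
(-16534 - 20472)*(-4220 - 3409) - (S*(-101) + B(-9)) = (-16534 - 20472)*(-4220 - 3409) - (15*(-101) + √2*√(-9)) = -37006*(-7629) - (-1515 + √2*(3*I)) = 282318774 - (-1515 + 3*I*√2) = 282318774 + (1515 - 3*I*√2) = 282320289 - 3*I*√2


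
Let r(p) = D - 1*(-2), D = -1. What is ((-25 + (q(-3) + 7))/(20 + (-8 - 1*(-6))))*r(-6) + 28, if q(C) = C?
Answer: 161/6 ≈ 26.833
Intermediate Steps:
r(p) = 1 (r(p) = -1 - 1*(-2) = -1 + 2 = 1)
((-25 + (q(-3) + 7))/(20 + (-8 - 1*(-6))))*r(-6) + 28 = ((-25 + (-3 + 7))/(20 + (-8 - 1*(-6))))*1 + 28 = ((-25 + 4)/(20 + (-8 + 6)))*1 + 28 = -21/(20 - 2)*1 + 28 = -21/18*1 + 28 = -21*1/18*1 + 28 = -7/6*1 + 28 = -7/6 + 28 = 161/6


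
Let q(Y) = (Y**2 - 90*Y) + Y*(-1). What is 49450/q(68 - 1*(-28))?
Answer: 4945/48 ≈ 103.02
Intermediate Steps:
q(Y) = Y**2 - 91*Y (q(Y) = (Y**2 - 90*Y) - Y = Y**2 - 91*Y)
49450/q(68 - 1*(-28)) = 49450/(((68 - 1*(-28))*(-91 + (68 - 1*(-28))))) = 49450/(((68 + 28)*(-91 + (68 + 28)))) = 49450/((96*(-91 + 96))) = 49450/((96*5)) = 49450/480 = 49450*(1/480) = 4945/48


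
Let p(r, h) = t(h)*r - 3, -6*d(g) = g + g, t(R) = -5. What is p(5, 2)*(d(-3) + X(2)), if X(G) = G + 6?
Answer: -252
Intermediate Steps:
d(g) = -g/3 (d(g) = -(g + g)/6 = -g/3)
p(r, h) = -3 - 5*r (p(r, h) = -5*r - 3 = -3 - 5*r)
X(G) = 6 + G
p(5, 2)*(d(-3) + X(2)) = (-3 - 5*5)*(-1/3*(-3) + (6 + 2)) = (-3 - 25)*(1 + 8) = -28*9 = -252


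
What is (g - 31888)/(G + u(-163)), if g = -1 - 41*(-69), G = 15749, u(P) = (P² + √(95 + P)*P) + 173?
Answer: -1234788460/1807291773 - 9473560*I*√17/1807291773 ≈ -0.68323 - 0.021613*I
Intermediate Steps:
u(P) = 173 + P² + P*√(95 + P) (u(P) = (P² + P*√(95 + P)) + 173 = 173 + P² + P*√(95 + P))
g = 2828 (g = -1 + 2829 = 2828)
(g - 31888)/(G + u(-163)) = (2828 - 31888)/(15749 + (173 + (-163)² - 163*√(95 - 163))) = -29060/(15749 + (173 + 26569 - 326*I*√17)) = -29060/(15749 + (26742 - 326*I*√17)) = -29060/(42491 - 326*I*√17)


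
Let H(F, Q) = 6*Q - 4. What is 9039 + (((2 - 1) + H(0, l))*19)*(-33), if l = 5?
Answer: -7890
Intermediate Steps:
H(F, Q) = -4 + 6*Q
9039 + (((2 - 1) + H(0, l))*19)*(-33) = 9039 + (((2 - 1) + (-4 + 6*5))*19)*(-33) = 9039 + ((1 + (-4 + 30))*19)*(-33) = 9039 + ((1 + 26)*19)*(-33) = 9039 + (27*19)*(-33) = 9039 + 513*(-33) = 9039 - 16929 = -7890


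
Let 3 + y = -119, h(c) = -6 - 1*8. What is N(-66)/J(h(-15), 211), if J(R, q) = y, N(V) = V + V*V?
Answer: -2145/61 ≈ -35.164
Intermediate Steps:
h(c) = -14 (h(c) = -6 - 8 = -14)
y = -122 (y = -3 - 119 = -122)
N(V) = V + V²
J(R, q) = -122
N(-66)/J(h(-15), 211) = -66*(1 - 66)/(-122) = -66*(-65)*(-1/122) = 4290*(-1/122) = -2145/61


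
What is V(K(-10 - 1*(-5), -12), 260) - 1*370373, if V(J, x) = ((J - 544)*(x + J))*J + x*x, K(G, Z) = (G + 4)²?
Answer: -444496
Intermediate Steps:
K(G, Z) = (4 + G)²
V(J, x) = x² + J*(-544 + J)*(J + x) (V(J, x) = ((-544 + J)*(J + x))*J + x² = J*(-544 + J)*(J + x) + x² = x² + J*(-544 + J)*(J + x))
V(K(-10 - 1*(-5), -12), 260) - 1*370373 = (((4 + (-10 - 1*(-5)))²)³ + 260² - 544*(4 + (-10 - 1*(-5)))⁴ + 260*((4 + (-10 - 1*(-5)))²)² - 544*(4 + (-10 - 1*(-5)))²*260) - 1*370373 = (((4 + (-10 + 5))²)³ + 67600 - 544*(4 + (-10 + 5))⁴ + 260*((4 + (-10 + 5))²)² - 544*(4 + (-10 + 5))²*260) - 370373 = (((4 - 5)²)³ + 67600 - 544*(4 - 5)⁴ + 260*((4 - 5)²)² - 544*(4 - 5)²*260) - 370373 = (((-1)²)³ + 67600 - 544*((-1)²)² + 260*((-1)²)² - 544*(-1)²*260) - 370373 = (1³ + 67600 - 544*1² + 260*1² - 544*1*260) - 370373 = (1 + 67600 - 544*1 + 260*1 - 141440) - 370373 = (1 + 67600 - 544 + 260 - 141440) - 370373 = -74123 - 370373 = -444496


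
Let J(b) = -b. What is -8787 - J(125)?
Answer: -8662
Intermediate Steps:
-8787 - J(125) = -8787 - (-1)*125 = -8787 - 1*(-125) = -8787 + 125 = -8662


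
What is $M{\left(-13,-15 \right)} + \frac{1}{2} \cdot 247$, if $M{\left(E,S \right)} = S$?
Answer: $\frac{217}{2} \approx 108.5$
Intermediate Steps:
$M{\left(-13,-15 \right)} + \frac{1}{2} \cdot 247 = -15 + \frac{1}{2} \cdot 247 = -15 + \frac{247}{2} = \frac{217}{2}$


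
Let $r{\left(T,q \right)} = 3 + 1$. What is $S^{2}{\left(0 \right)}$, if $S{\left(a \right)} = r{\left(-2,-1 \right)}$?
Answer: $16$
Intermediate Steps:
$r{\left(T,q \right)} = 4$
$S{\left(a \right)} = 4$
$S^{2}{\left(0 \right)} = 4^{2} = 16$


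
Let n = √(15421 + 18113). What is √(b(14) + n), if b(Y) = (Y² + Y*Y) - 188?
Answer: √(204 + 27*√46) ≈ 19.675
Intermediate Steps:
b(Y) = -188 + 2*Y² (b(Y) = (Y² + Y²) - 188 = 2*Y² - 188 = -188 + 2*Y²)
n = 27*√46 (n = √33534 = 27*√46 ≈ 183.12)
√(b(14) + n) = √((-188 + 2*14²) + 27*√46) = √((-188 + 2*196) + 27*√46) = √((-188 + 392) + 27*√46) = √(204 + 27*√46)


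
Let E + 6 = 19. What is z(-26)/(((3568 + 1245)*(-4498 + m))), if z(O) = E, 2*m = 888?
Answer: -13/19511902 ≈ -6.6626e-7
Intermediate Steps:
m = 444 (m = (½)*888 = 444)
E = 13 (E = -6 + 19 = 13)
z(O) = 13
z(-26)/(((3568 + 1245)*(-4498 + m))) = 13/(((3568 + 1245)*(-4498 + 444))) = 13/((4813*(-4054))) = 13/(-19511902) = 13*(-1/19511902) = -13/19511902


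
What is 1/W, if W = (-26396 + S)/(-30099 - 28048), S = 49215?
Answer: -58147/22819 ≈ -2.5482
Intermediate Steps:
W = -22819/58147 (W = (-26396 + 49215)/(-30099 - 28048) = 22819/(-58147) = 22819*(-1/58147) = -22819/58147 ≈ -0.39244)
1/W = 1/(-22819/58147) = -58147/22819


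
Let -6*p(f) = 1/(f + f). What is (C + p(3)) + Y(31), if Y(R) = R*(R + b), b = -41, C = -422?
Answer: -26353/36 ≈ -732.03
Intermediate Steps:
p(f) = -1/(12*f) (p(f) = -1/(6*(f + f)) = -1/(2*f)/6 = -1/(12*f))
Y(R) = R*(-41 + R) (Y(R) = R*(R - 41) = R*(-41 + R))
(C + p(3)) + Y(31) = (-422 - 1/12/3) + 31*(-41 + 31) = (-422 - 1/12*1/3) + 31*(-10) = (-422 - 1/36) - 310 = -15193/36 - 310 = -26353/36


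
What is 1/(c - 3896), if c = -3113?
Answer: -1/7009 ≈ -0.00014267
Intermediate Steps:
1/(c - 3896) = 1/(-3113 - 3896) = 1/(-7009) = -1/7009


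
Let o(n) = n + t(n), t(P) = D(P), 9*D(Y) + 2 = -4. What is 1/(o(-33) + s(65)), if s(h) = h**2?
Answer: 3/12574 ≈ 0.00023859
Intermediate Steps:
D(Y) = -2/3 (D(Y) = -2/9 + (1/9)*(-4) = -2/9 - 4/9 = -2/3)
t(P) = -2/3
o(n) = -2/3 + n (o(n) = n - 2/3 = -2/3 + n)
1/(o(-33) + s(65)) = 1/((-2/3 - 33) + 65**2) = 1/(-101/3 + 4225) = 1/(12574/3) = 3/12574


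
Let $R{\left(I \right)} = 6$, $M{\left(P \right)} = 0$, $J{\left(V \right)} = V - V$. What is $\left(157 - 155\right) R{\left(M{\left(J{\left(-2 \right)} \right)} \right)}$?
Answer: $12$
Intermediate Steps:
$J{\left(V \right)} = 0$
$\left(157 - 155\right) R{\left(M{\left(J{\left(-2 \right)} \right)} \right)} = \left(157 - 155\right) 6 = 2 \cdot 6 = 12$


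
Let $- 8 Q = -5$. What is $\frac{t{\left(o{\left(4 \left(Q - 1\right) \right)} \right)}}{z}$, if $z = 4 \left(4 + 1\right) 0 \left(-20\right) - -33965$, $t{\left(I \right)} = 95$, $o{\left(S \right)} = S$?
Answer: $\frac{19}{6793} \approx 0.002797$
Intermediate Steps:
$Q = \frac{5}{8}$ ($Q = \left(- \frac{1}{8}\right) \left(-5\right) = \frac{5}{8} \approx 0.625$)
$z = 33965$ ($z = 4 \cdot 5 \cdot 0 \left(-20\right) + 33965 = 4 \cdot 0 \left(-20\right) + 33965 = 0 \left(-20\right) + 33965 = 0 + 33965 = 33965$)
$\frac{t{\left(o{\left(4 \left(Q - 1\right) \right)} \right)}}{z} = \frac{95}{33965} = 95 \cdot \frac{1}{33965} = \frac{19}{6793}$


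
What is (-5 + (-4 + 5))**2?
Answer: 16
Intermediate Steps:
(-5 + (-4 + 5))**2 = (-5 + 1)**2 = (-4)**2 = 16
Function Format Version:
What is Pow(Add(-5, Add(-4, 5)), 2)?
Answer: 16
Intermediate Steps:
Pow(Add(-5, Add(-4, 5)), 2) = Pow(Add(-5, 1), 2) = Pow(-4, 2) = 16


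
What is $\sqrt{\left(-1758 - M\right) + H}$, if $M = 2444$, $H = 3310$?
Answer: $2 i \sqrt{223} \approx 29.866 i$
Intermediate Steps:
$\sqrt{\left(-1758 - M\right) + H} = \sqrt{\left(-1758 - 2444\right) + 3310} = \sqrt{-4202 + 3310} = \sqrt{-892} = 2 i \sqrt{223}$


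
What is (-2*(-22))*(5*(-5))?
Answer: -1100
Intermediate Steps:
(-2*(-22))*(5*(-5)) = 44*(-25) = -1100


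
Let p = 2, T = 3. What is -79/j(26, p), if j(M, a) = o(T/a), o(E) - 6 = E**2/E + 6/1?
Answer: -158/27 ≈ -5.8519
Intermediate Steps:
o(E) = 12 + E (o(E) = 6 + (E**2/E + 6/1) = 6 + (E + 6*1) = 6 + (E + 6) = 6 + (6 + E) = 12 + E)
j(M, a) = 12 + 3/a
-79/j(26, p) = -79/(12 + 3/2) = -79/27/2 = -79*2/27 = -158/27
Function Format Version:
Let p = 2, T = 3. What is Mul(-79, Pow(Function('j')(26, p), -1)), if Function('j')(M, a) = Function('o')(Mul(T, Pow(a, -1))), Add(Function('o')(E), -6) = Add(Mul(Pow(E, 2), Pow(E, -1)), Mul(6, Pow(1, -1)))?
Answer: Rational(-158, 27) ≈ -5.8519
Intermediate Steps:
Function('o')(E) = Add(12, E) (Function('o')(E) = Add(6, Add(Mul(Pow(E, 2), Pow(E, -1)), Mul(6, Pow(1, -1)))) = Add(6, Add(E, Mul(6, 1))) = Add(6, Add(E, 6)) = Add(6, Add(6, E)) = Add(12, E))
Function('j')(M, a) = Add(12, Mul(3, Pow(a, -1)))
Mul(-79, Pow(Function('j')(26, p), -1)) = Mul(-79, Pow(Add(12, Mul(3, Pow(2, -1))), -1)) = Mul(-79, Pow(Add(12, Mul(3, Rational(1, 2))), -1)) = Mul(-79, Pow(Add(12, Rational(3, 2)), -1)) = Mul(-79, Pow(Rational(27, 2), -1)) = Mul(-79, Rational(2, 27)) = Rational(-158, 27)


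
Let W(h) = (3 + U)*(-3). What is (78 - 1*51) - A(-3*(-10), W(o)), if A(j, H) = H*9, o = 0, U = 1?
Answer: 135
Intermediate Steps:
W(h) = -12 (W(h) = (3 + 1)*(-3) = 4*(-3) = -12)
A(j, H) = 9*H
(78 - 1*51) - A(-3*(-10), W(o)) = (78 - 1*51) - 9*(-12) = (78 - 51) - 1*(-108) = 27 + 108 = 135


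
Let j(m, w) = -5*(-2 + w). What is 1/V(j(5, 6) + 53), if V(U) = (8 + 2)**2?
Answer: 1/100 ≈ 0.010000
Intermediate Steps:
j(m, w) = 10 - 5*w
V(U) = 100 (V(U) = 10**2 = 100)
1/V(j(5, 6) + 53) = 1/100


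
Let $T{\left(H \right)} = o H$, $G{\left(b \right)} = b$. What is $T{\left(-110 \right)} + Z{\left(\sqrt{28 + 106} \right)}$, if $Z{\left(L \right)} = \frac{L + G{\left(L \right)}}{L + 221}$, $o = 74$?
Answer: $- \frac{396475248}{48707} + \frac{442 \sqrt{134}}{48707} \approx -8139.9$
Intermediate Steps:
$Z{\left(L \right)} = \frac{2 L}{221 + L}$ ($Z{\left(L \right)} = \frac{L + L}{L + 221} = \frac{2 L}{221 + L}$)
$T{\left(H \right)} = 74 H$
$T{\left(-110 \right)} + Z{\left(\sqrt{28 + 106} \right)} = 74 \left(-110\right) + \frac{2 \sqrt{28 + 106}}{221 + \sqrt{28 + 106}} = -8140 + \frac{2 \sqrt{134}}{221 + \sqrt{134}}$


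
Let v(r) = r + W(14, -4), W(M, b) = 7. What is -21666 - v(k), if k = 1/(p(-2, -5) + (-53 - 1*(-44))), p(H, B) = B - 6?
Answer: -433459/20 ≈ -21673.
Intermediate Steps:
p(H, B) = -6 + B
k = -1/20 (k = 1/((-6 - 5) + (-53 - 1*(-44))) = 1/(-11 + (-53 + 44)) = 1/(-11 - 9) = 1/(-20) = -1/20 ≈ -0.050000)
v(r) = 7 + r (v(r) = r + 7 = 7 + r)
-21666 - v(k) = -21666 - (7 - 1/20) = -21666 - 1*139/20 = -21666 - 139/20 = -433459/20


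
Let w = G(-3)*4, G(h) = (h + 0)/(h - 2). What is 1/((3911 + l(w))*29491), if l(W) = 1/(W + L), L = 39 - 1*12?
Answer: 21/2422146386 ≈ 8.6700e-9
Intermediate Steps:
G(h) = h/(-2 + h)
L = 27 (L = 39 - 12 = 27)
w = 12/5 (w = -3/(-2 - 3)*4 = -3/(-5)*4 = -3*(-1/5)*4 = (3/5)*4 = 12/5 ≈ 2.4000)
l(W) = 1/(27 + W) (l(W) = 1/(W + 27) = 1/(27 + W))
1/((3911 + l(w))*29491) = 1/((3911 + 1/(27 + 12/5))*29491) = (1/29491)/(3911 + 1/(147/5)) = (1/29491)/(3911 + 5/147) = (1/29491)/(574922/147) = (147/574922)*(1/29491) = 21/2422146386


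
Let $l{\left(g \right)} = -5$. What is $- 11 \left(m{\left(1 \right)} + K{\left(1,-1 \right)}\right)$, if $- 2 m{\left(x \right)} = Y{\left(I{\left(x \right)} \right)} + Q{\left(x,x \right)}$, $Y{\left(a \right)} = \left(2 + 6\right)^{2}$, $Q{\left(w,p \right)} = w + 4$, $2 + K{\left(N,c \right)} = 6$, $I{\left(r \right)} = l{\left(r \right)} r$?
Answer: $\frac{671}{2} \approx 335.5$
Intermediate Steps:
$I{\left(r \right)} = - 5 r$
$K{\left(N,c \right)} = 4$ ($K{\left(N,c \right)} = -2 + 6 = 4$)
$Q{\left(w,p \right)} = 4 + w$
$Y{\left(a \right)} = 64$ ($Y{\left(a \right)} = 8^{2} = 64$)
$m{\left(x \right)} = -34 - \frac{x}{2}$ ($m{\left(x \right)} = - \frac{64 + \left(4 + x\right)}{2} = - \frac{68 + x}{2} = -34 - \frac{x}{2}$)
$- 11 \left(m{\left(1 \right)} + K{\left(1,-1 \right)}\right) = - 11 \left(\left(-34 - \frac{1}{2}\right) + 4\right) = - 11 \left(- \frac{69}{2} + 4\right) = \left(-11\right) \left(- \frac{61}{2}\right) = \frac{671}{2}$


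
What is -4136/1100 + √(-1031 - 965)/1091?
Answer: -94/25 + 2*I*√499/1091 ≈ -3.76 + 0.04095*I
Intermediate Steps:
-4136/1100 + √(-1031 - 965)/1091 = -4136*1/1100 + √(-1996)*(1/1091) = -94/25 + (2*I*√499)*(1/1091) = -94/25 + 2*I*√499/1091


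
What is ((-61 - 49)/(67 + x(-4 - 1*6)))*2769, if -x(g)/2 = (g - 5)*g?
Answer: 304590/233 ≈ 1307.3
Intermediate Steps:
x(g) = -2*g*(-5 + g) (x(g) = -2*(g - 5)*g = -2*(-5 + g)*g = -2*g*(-5 + g))
((-61 - 49)/(67 + x(-4 - 1*6)))*2769 = ((-61 - 49)/(67 + 2*(-4 - 1*6)*(5 - (-4 - 1*6))))*2769 = -110/(67 + 2*(-4 - 6)*(5 - (-4 - 6)))*2769 = -110/(67 + 2*(-10)*(5 - 1*(-10)))*2769 = -110/(67 + 2*(-10)*(5 + 10))*2769 = -110/(67 + 2*(-10)*15)*2769 = -110/(67 - 300)*2769 = -110/(-233)*2769 = -110*(-1/233)*2769 = (110/233)*2769 = 304590/233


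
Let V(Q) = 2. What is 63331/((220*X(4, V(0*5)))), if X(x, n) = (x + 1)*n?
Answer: 63331/2200 ≈ 28.787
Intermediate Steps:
X(x, n) = n*(1 + x) (X(x, n) = (1 + x)*n = n*(1 + x))
63331/((220*X(4, V(0*5)))) = 63331/((220*(2*(1 + 4)))) = 63331/((220*(2*5))) = 63331/((220*10)) = 63331/2200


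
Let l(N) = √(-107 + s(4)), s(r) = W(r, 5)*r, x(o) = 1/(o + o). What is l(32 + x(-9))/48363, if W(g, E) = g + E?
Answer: I*√71/48363 ≈ 0.00017423*I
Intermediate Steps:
W(g, E) = E + g
x(o) = 1/(2*o)
s(r) = r*(5 + r) (s(r) = (5 + r)*r = r*(5 + r))
l(N) = I*√71 (l(N) = √(-107 + 4*(5 + 4)) = √(-107 + 4*9) = √(-107 + 36) = √(-71) = I*√71)
l(32 + x(-9))/48363 = (I*√71)/48363 = (I*√71)*(1/48363) = I*√71/48363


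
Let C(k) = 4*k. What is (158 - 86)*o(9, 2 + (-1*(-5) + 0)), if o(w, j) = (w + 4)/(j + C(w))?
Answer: 936/43 ≈ 21.767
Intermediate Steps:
o(w, j) = (4 + w)/(j + 4*w) (o(w, j) = (w + 4)/(j + 4*w) = (4 + w)/(j + 4*w))
(158 - 86)*o(9, 2 + (-1*(-5) + 0)) = (158 - 86)*((4 + 9)/((2 + (-1*(-5) + 0)) + 4*9)) = 72*(13/((2 + (5 + 0)) + 36)) = 72*(13/((2 + 5) + 36)) = 72*(13/(7 + 36)) = 72*(13/43) = 936/43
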